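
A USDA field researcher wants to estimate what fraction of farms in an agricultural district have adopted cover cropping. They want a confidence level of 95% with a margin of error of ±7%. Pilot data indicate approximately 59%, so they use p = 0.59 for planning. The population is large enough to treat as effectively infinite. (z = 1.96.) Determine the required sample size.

With p = 0.59, p(1−p) = 0.2419.
n = z²·p(1−p)/E² = 1.96² × 0.2419 / 0.070² = 3.8416 × 0.2419 / 0.004900 ≈ 189.65.
Rounding up gives n = 190.

190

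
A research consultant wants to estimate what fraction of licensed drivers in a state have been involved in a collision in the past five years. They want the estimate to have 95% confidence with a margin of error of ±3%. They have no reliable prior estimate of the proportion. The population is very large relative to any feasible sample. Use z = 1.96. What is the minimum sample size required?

1068

With no prior estimate, use p = 0.5, giving p(1−p) = 0.25.
n = z²·p(1−p)/E² = 1.96² × 0.2500 / 0.030² = 3.8416 × 0.2500 / 0.000900 ≈ 1067.11.
Rounding up gives n = 1068.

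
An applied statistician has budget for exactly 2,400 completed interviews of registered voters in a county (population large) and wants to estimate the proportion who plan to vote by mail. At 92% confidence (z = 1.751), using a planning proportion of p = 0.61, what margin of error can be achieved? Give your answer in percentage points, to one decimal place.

SE(p̂) = √[p(1−p)/n] = √[0.2379/2400] = 0.00996.
E = z × SE = 1.751 × 0.00996 = 0.01743, or 1.7 percentage points.

1.7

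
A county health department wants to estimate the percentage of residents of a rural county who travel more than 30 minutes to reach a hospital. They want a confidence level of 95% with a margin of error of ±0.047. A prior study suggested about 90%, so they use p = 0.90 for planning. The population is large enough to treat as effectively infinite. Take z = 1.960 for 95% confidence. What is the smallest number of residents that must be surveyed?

157

With p = 0.90, p(1−p) = 0.0900.
n = z²·p(1−p)/E² = 1.960² × 0.0900 / 0.047² = 3.8416 × 0.0900 / 0.002209 ≈ 156.52.
Rounding up gives n = 157.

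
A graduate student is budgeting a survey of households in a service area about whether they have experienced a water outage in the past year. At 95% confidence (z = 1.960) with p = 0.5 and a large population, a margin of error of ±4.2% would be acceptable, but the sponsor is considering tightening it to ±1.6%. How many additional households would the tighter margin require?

At ±4.2%: n = 1.960² × 0.2500 / 0.042² ≈ 544.44 → 545.
At ±1.6%: n = 1.960² × 0.2500 / 0.016² ≈ 3751.56 → 3752.
Additional respondents: 3752 − 545 = 3207.

3207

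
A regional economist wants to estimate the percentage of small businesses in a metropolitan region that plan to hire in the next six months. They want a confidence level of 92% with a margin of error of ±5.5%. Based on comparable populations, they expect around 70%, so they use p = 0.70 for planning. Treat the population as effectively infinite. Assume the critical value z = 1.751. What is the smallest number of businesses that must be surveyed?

With p = 0.70, p(1−p) = 0.2100.
n = z²·p(1−p)/E² = 1.751² × 0.2100 / 0.055² = 3.0660 × 0.2100 / 0.003025 ≈ 212.85.
Rounding up gives n = 213.

213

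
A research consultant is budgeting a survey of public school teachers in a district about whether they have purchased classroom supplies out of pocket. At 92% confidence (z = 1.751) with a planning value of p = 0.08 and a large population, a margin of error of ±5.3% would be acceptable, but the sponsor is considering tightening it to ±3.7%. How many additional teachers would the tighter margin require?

At ±5.3%: n = 1.751² × 0.0736 / 0.053² ≈ 80.33 → 81.
At ±3.7%: n = 1.751² × 0.0736 / 0.037² ≈ 164.83 → 165.
Additional respondents: 165 − 81 = 84.

84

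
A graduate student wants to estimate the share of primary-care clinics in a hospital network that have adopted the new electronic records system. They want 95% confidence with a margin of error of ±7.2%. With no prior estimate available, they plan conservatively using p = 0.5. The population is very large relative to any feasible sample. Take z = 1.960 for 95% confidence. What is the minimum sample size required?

186

With p = 0.5, p(1−p) = 0.25.
n = z²·p(1−p)/E² = 1.960² × 0.2500 / 0.072² = 3.8416 × 0.2500 / 0.005184 ≈ 185.26.
Rounding up gives n = 186.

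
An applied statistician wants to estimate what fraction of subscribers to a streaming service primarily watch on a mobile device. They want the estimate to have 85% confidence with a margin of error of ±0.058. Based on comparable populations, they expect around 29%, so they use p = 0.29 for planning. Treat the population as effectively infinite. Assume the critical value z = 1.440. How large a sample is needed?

With p = 0.29, p(1−p) = 0.2059.
n = z²·p(1−p)/E² = 1.440² × 0.2059 / 0.058² = 2.0736 × 0.2059 / 0.003364 ≈ 126.92.
Rounding up gives n = 127.

127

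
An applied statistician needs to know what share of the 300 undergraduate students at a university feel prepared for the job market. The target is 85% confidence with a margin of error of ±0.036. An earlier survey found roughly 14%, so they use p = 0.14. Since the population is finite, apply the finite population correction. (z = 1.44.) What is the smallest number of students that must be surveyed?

Unadjusted: n₀ = 1.44² × 0.14 × 0.86 / 0.036² ≈ 192.64, so n₀ = 193.
Finite population correction with N = 300: n = n₀ / (1 + (n₀−1)/N) = 193 / (1 + 192/300) = 193 / 1.6400 ≈ 117.68.
Rounding up, n = 118.

118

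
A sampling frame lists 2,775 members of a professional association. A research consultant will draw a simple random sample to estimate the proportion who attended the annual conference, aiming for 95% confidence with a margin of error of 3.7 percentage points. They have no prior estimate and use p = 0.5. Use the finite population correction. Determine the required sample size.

561

For 95% confidence, z = 1.960.
Unadjusted: n₀ = 1.960² × 0.50 × 0.50 / 0.037² ≈ 701.53, so n₀ = 702.
Finite population correction with N = 2,775: n = n₀ / (1 + (n₀−1)/N) = 702 / (1 + 701/2775) = 702 / 1.2526 ≈ 560.43.
Rounding up, n = 561.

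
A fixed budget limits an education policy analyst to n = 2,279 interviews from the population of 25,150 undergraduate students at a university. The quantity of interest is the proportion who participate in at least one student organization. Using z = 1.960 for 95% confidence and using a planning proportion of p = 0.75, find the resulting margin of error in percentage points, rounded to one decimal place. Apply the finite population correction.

Finite-population factor: (N−n)/(N−1) = (25150−2279)/(25150−1) = 0.9094.
SE(p̂) = √[p(1−p)/n · (N−n)/(N−1)] = √[0.1875/2279 × 0.9094] = 0.00865.
E = z × SE = 1.960 × 0.00865 = 0.01695 ≈ 1.7 percentage points.

1.7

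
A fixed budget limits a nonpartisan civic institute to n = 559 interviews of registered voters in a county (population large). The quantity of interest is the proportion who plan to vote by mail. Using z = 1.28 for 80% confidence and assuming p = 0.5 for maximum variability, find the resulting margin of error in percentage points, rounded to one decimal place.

SE(p̂) = √[p(1−p)/n] = √[0.2500/559] = 0.02115.
E = z × SE = 1.28 × 0.02115 = 0.02707, or 2.7 percentage points.

2.7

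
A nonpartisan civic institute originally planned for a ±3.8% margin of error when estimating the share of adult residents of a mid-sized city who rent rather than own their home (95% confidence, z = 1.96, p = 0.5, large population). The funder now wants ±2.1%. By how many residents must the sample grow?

1512

At ±3.8%: n = 1.96² × 0.2500 / 0.038² ≈ 665.10 → 666.
At ±2.1%: n = 1.96² × 0.2500 / 0.021² ≈ 2177.78 → 2178.
Additional respondents: 2178 − 666 = 1512.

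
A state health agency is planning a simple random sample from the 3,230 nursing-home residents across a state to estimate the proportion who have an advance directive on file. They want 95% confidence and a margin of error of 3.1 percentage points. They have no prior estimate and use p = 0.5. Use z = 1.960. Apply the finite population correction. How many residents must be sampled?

Unadjusted: n₀ = 1.960² × 0.50 × 0.50 / 0.031² ≈ 999.38, so n₀ = 1000.
Finite population correction with N = 3,230: n = n₀ / (1 + (n₀−1)/N) = 1000 / (1 + 999/3230) = 1000 / 1.3093 ≈ 763.77.
Rounding up, n = 764.

764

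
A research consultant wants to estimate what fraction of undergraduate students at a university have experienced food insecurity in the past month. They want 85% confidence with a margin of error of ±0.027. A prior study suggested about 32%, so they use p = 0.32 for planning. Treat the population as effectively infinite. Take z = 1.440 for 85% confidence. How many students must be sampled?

With p = 0.32, p(1−p) = 0.2176.
n = z²·p(1−p)/E² = 1.440² × 0.2176 / 0.027² = 2.0736 × 0.2176 / 0.000729 ≈ 618.95.
Rounding up gives n = 619.

619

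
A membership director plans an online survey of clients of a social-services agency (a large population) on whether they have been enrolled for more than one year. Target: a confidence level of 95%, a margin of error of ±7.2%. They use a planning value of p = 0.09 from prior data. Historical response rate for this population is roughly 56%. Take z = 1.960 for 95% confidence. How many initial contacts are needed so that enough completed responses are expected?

109

Completed interviews needed: n₀ = 1.960² × 0.0819 / 0.072² ≈ 60.69 → 61.
At a 56% response rate, contacts needed = 61 / 0.56 ≈ 108.93 → 109.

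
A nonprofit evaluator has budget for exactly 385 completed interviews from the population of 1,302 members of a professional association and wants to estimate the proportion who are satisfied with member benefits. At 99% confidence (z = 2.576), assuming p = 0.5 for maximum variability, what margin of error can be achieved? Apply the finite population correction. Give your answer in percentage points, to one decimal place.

5.5

Finite-population factor: (N−n)/(N−1) = (1302−385)/(1302−1) = 0.7048.
SE(p̂) = √[p(1−p)/n · (N−n)/(N−1)] = √[0.2500/385 × 0.7048] = 0.02139.
E = z × SE = 2.576 × 0.02139 = 0.05511 ≈ 5.5 percentage points.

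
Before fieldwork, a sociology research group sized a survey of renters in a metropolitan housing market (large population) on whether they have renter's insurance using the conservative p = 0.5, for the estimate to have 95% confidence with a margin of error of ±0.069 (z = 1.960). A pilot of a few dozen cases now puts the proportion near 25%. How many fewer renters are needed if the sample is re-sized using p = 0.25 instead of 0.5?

Conservative (p = 0.5): n = 1.960² × 0.25 / 0.069² ≈ 201.72 → 202.
Using p = 0.25: p(1−p) = 0.1875, so n = 1.960² × 0.1875 / 0.069² ≈ 151.29 → 152.
Reduction: 202 − 152 = 50.

50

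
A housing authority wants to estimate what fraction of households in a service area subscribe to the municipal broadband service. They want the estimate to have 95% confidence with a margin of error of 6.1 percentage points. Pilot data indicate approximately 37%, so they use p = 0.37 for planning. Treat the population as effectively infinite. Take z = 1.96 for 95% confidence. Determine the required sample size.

With p = 0.37, p(1−p) = 0.2331.
n = z²·p(1−p)/E² = 1.96² × 0.2331 / 0.061² = 3.8416 × 0.2331 / 0.003721 ≈ 240.65.
Rounding up gives n = 241.

241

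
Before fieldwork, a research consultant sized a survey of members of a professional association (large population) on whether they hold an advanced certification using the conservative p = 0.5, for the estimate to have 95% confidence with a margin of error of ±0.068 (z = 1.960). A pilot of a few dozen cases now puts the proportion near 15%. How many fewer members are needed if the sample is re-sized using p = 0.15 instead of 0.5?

Conservative (p = 0.5): n = 1.960² × 0.25 / 0.068² ≈ 207.70 → 208.
Using p = 0.15: p(1−p) = 0.1275, so n = 1.960² × 0.1275 / 0.068² ≈ 105.93 → 106.
Reduction: 208 − 106 = 102.

102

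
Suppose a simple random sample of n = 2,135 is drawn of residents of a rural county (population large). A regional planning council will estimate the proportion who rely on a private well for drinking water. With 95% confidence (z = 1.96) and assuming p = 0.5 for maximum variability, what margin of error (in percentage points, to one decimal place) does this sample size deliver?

SE(p̂) = √[p(1−p)/n] = √[0.2500/2135] = 0.01082.
E = z × SE = 1.96 × 0.01082 = 0.02121, or 2.1 percentage points.

2.1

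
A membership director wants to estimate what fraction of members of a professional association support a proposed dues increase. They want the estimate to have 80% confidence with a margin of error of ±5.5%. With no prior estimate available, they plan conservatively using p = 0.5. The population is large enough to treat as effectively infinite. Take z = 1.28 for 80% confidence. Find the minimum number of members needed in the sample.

With p = 0.5, p(1−p) = 0.25.
n = z²·p(1−p)/E² = 1.28² × 0.2500 / 0.055² = 1.6384 × 0.2500 / 0.003025 ≈ 135.40.
Rounding up gives n = 136.

136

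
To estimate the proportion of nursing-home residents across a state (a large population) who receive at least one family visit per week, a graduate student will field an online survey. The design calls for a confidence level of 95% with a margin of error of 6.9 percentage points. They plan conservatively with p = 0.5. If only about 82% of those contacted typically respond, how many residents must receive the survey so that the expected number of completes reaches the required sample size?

For 95% confidence, z = 1.960.
Completed interviews needed: n₀ = 1.960² × 0.2500 / 0.069² ≈ 201.72 → 202.
At an 82% response rate, contacts needed = 202 / 0.82 ≈ 246.34 → 247.

247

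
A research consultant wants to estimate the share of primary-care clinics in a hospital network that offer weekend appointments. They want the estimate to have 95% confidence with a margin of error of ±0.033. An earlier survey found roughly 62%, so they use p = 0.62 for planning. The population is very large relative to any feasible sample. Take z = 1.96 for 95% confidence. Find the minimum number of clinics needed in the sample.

With p = 0.62, p(1−p) = 0.2356.
n = z²·p(1−p)/E² = 1.96² × 0.2356 / 0.033² = 3.8416 × 0.2356 / 0.001089 ≈ 831.11.
Rounding up gives n = 832.

832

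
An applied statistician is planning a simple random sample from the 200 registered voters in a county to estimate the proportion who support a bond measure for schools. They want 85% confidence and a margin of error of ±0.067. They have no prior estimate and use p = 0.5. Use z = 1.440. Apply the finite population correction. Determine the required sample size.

74

Unadjusted: n₀ = 1.440² × 0.50 × 0.50 / 0.067² ≈ 115.48, so n₀ = 116.
Finite population correction with N = 200: n = n₀ / (1 + (n₀−1)/N) = 116 / (1 + 115/200) = 116 / 1.5750 ≈ 73.65.
Rounding up, n = 74.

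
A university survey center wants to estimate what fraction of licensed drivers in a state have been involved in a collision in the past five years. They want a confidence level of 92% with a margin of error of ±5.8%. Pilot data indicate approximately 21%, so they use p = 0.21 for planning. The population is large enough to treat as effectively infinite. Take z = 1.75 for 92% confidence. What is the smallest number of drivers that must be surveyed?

With p = 0.21, p(1−p) = 0.1659.
n = z²·p(1−p)/E² = 1.75² × 0.1659 / 0.058² = 3.0625 × 0.1659 / 0.003364 ≈ 151.03.
Rounding up gives n = 152.

152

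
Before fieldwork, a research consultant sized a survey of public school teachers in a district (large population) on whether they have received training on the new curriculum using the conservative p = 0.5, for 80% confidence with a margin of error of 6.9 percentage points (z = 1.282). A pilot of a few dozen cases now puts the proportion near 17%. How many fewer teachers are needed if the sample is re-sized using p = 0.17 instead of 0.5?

38

Conservative (p = 0.5): n = 1.282² × 0.25 / 0.069² ≈ 86.30 → 87.
Using p = 0.17: p(1−p) = 0.1411, so n = 1.282² × 0.1411 / 0.069² ≈ 48.71 → 49.
Reduction: 87 − 49 = 38.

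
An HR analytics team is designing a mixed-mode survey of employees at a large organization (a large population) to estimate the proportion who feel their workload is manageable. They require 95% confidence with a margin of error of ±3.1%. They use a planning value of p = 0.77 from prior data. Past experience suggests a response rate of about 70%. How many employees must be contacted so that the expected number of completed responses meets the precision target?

For 95% confidence, z = 1.960.
Completed interviews needed: n₀ = 1.960² × 0.1771 / 0.031² ≈ 707.96 → 708.
At a 70% response rate, contacts needed = 708 / 0.70 ≈ 1011.43 → 1012.

1012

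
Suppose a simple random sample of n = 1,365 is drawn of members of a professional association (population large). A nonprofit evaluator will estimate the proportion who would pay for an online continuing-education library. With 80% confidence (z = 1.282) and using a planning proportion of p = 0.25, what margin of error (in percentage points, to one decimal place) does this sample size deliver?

SE(p̂) = √[p(1−p)/n] = √[0.1875/1365] = 0.01172.
E = z × SE = 1.282 × 0.01172 = 0.01503, or 1.5 percentage points.

1.5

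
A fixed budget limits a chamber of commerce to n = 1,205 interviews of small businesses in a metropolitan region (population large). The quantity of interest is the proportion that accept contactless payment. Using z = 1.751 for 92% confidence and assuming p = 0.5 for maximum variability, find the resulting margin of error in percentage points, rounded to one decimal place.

SE(p̂) = √[p(1−p)/n] = √[0.2500/1205] = 0.01440.
E = z × SE = 1.751 × 0.01440 = 0.02522, or 2.5 percentage points.

2.5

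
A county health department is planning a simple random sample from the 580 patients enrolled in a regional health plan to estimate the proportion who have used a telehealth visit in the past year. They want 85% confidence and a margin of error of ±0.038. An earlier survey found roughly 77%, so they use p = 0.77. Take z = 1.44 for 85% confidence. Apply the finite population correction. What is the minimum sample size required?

Unadjusted: n₀ = 1.44² × 0.77 × 0.23 / 0.038² ≈ 254.32, so n₀ = 255.
Finite population correction with N = 580: n = n₀ / (1 + (n₀−1)/N) = 255 / (1 + 254/580) = 255 / 1.4379 ≈ 177.34.
Rounding up, n = 178.

178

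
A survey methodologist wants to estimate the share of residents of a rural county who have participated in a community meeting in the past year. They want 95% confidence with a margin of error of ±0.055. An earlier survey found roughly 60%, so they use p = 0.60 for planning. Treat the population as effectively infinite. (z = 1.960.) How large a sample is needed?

305

With p = 0.60, p(1−p) = 0.2400.
n = z²·p(1−p)/E² = 1.960² × 0.2400 / 0.055² = 3.8416 × 0.2400 / 0.003025 ≈ 304.79.
Rounding up gives n = 305.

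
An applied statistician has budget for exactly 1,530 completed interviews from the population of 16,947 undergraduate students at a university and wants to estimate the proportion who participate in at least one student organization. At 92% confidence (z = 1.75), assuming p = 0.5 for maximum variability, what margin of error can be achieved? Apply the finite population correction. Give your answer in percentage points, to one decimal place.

Finite-population factor: (N−n)/(N−1) = (16947−1530)/(16947−1) = 0.9098.
SE(p̂) = √[p(1−p)/n · (N−n)/(N−1)] = √[0.2500/1530 × 0.9098] = 0.01219.
E = z × SE = 1.75 × 0.01219 = 0.02134 ≈ 2.1 percentage points.

2.1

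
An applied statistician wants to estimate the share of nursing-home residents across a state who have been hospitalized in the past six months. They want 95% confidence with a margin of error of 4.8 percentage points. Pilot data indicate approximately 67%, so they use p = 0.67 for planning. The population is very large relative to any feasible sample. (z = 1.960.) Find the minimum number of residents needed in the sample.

369

With p = 0.67, p(1−p) = 0.2211.
n = z²·p(1−p)/E² = 1.960² × 0.2211 / 0.048² = 3.8416 × 0.2211 / 0.002304 ≈ 368.65.
Rounding up gives n = 369.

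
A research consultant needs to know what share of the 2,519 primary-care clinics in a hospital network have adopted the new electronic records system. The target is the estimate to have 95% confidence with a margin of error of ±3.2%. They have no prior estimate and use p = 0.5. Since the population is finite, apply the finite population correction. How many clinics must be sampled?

For 95% confidence, z = 1.960.
Unadjusted: n₀ = 1.960² × 0.50 × 0.50 / 0.032² ≈ 937.89, so n₀ = 938.
Finite population correction with N = 2,519: n = n₀ / (1 + (n₀−1)/N) = 938 / (1 + 937/2519) = 938 / 1.3720 ≈ 683.69.
Rounding up, n = 684.

684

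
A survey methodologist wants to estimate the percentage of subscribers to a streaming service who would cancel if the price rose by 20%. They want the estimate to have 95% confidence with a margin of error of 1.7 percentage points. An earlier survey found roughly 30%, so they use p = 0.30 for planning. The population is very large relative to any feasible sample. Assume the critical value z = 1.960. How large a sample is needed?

2792

With p = 0.30, p(1−p) = 0.2100.
n = z²·p(1−p)/E² = 1.960² × 0.2100 / 0.017² = 3.8416 × 0.2100 / 0.000289 ≈ 2791.47.
Rounding up gives n = 2792.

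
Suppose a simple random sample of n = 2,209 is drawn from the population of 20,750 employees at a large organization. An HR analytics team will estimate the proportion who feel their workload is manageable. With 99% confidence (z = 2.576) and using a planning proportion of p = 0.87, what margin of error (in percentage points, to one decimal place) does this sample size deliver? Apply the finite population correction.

Finite-population factor: (N−n)/(N−1) = (20750−2209)/(20750−1) = 0.8936.
SE(p̂) = √[p(1−p)/n · (N−n)/(N−1)] = √[0.1131/2209 × 0.8936] = 0.00676.
E = z × SE = 2.576 × 0.00676 = 0.01742 ≈ 1.7 percentage points.

1.7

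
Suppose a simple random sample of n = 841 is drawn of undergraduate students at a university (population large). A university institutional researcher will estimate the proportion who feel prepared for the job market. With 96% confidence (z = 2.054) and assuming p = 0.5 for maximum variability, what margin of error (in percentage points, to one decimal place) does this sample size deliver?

3.5

SE(p̂) = √[p(1−p)/n] = √[0.2500/841] = 0.01724.
E = z × SE = 2.054 × 0.01724 = 0.03541, or 3.5 percentage points.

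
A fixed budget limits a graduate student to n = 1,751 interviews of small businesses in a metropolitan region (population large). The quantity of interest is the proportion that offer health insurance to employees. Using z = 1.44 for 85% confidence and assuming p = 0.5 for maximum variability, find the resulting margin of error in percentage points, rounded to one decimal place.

SE(p̂) = √[p(1−p)/n] = √[0.2500/1751] = 0.01195.
E = z × SE = 1.44 × 0.01195 = 0.01721, or 1.7 percentage points.

1.7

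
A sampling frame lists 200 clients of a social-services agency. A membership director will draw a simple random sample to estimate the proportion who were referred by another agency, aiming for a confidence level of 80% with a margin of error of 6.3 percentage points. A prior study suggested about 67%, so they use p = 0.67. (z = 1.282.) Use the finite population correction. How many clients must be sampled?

Unadjusted: n₀ = 1.282² × 0.67 × 0.33 / 0.063² ≈ 91.56, so n₀ = 92.
Finite population correction with N = 200: n = n₀ / (1 + (n₀−1)/N) = 92 / (1 + 91/200) = 92 / 1.4550 ≈ 63.23.
Rounding up, n = 64.

64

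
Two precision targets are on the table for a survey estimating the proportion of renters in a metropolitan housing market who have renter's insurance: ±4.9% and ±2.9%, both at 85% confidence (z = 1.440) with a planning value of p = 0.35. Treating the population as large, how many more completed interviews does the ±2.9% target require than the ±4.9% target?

364

At ±4.9%: n = 1.440² × 0.2275 / 0.049² ≈ 196.48 → 197.
At ±2.9%: n = 1.440² × 0.2275 / 0.029² ≈ 560.93 → 561.
Additional respondents: 561 − 197 = 364.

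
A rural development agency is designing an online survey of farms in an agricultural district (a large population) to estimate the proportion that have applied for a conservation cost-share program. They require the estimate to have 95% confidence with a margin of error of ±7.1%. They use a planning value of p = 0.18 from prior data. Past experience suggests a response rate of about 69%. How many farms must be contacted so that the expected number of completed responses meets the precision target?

164

For 95% confidence, z = 1.96.
Completed interviews needed: n₀ = 1.96² × 0.1476 / 0.071² ≈ 112.48 → 113.
At a 69% response rate, contacts needed = 113 / 0.69 ≈ 163.77 → 164.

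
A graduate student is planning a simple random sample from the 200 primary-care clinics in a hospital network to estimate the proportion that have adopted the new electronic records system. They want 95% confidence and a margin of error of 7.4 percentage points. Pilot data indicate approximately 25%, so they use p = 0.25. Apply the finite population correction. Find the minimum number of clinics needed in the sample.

80

For 95% confidence, z = 1.960.
Unadjusted: n₀ = 1.960² × 0.25 × 0.75 / 0.074² ≈ 131.54, so n₀ = 132.
Finite population correction with N = 200: n = n₀ / (1 + (n₀−1)/N) = 132 / (1 + 131/200) = 132 / 1.6550 ≈ 79.76.
Rounding up, n = 80.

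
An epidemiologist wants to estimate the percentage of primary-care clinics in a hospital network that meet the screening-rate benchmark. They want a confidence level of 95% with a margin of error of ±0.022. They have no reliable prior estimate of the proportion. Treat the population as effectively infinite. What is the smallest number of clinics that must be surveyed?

1985

For 95% confidence, z = 1.960.
With no prior estimate, use p = 0.5, giving p(1−p) = 0.25.
n = z²·p(1−p)/E² = 1.960² × 0.2500 / 0.022² = 3.8416 × 0.2500 / 0.000484 ≈ 1984.30.
Rounding up gives n = 1985.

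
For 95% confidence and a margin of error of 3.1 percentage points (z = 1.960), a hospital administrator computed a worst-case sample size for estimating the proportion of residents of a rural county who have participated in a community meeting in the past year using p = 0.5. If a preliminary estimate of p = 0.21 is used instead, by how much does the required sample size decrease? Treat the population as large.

Conservative (p = 0.5): n = 1.960² × 0.25 / 0.031² ≈ 999.38 → 1000.
Using p = 0.21: p(1−p) = 0.1659, so n = 1.960² × 0.1659 / 0.031² ≈ 663.19 → 664.
Reduction: 1000 − 664 = 336.

336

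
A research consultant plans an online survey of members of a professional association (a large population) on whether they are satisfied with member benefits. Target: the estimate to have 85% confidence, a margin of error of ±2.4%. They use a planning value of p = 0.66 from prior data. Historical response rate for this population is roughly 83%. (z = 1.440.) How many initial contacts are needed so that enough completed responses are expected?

974

Completed interviews needed: n₀ = 1.440² × 0.2244 / 0.024² ≈ 807.84 → 808.
At an 83% response rate, contacts needed = 808 / 0.83 ≈ 973.49 → 974.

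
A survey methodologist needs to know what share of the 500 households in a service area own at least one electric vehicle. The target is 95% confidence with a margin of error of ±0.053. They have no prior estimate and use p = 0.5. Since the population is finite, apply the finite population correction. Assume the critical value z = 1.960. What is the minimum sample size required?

204

Unadjusted: n₀ = 1.960² × 0.50 × 0.50 / 0.053² ≈ 341.90, so n₀ = 342.
Finite population correction with N = 500: n = n₀ / (1 + (n₀−1)/N) = 342 / (1 + 341/500) = 342 / 1.6820 ≈ 203.33.
Rounding up, n = 204.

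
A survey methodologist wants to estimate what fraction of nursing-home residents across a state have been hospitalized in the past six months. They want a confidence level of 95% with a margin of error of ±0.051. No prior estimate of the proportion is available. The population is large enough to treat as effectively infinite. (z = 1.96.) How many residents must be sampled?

With no prior estimate, use p = 0.5, giving p(1−p) = 0.25.
n = z²·p(1−p)/E² = 1.96² × 0.2500 / 0.051² = 3.8416 × 0.2500 / 0.002601 ≈ 369.24.
Rounding up gives n = 370.

370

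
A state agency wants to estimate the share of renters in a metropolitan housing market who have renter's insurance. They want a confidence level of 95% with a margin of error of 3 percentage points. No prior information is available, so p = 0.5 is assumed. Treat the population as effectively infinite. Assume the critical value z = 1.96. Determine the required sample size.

With p = 0.5, p(1−p) = 0.25.
n = z²·p(1−p)/E² = 1.96² × 0.2500 / 0.030² = 3.8416 × 0.2500 / 0.000900 ≈ 1067.11.
Rounding up gives n = 1068.

1068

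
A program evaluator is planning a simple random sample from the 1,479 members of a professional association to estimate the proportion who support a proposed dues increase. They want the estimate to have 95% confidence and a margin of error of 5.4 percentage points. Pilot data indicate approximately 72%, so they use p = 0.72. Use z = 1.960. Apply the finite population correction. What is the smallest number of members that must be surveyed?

226

Unadjusted: n₀ = 1.960² × 0.72 × 0.28 / 0.054² ≈ 265.59, so n₀ = 266.
Finite population correction with N = 1,479: n = n₀ / (1 + (n₀−1)/N) = 266 / (1 + 265/1479) = 266 / 1.1792 ≈ 225.58.
Rounding up, n = 226.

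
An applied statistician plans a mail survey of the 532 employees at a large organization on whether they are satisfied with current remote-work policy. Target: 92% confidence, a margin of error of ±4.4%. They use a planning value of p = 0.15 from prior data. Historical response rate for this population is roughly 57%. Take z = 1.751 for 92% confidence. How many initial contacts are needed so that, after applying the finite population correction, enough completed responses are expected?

Completed interviews needed (unadjusted): n₀ = 1.751² × 0.1275 / 0.044² ≈ 201.92 → 202.
FPC for N = 532: n = 202 / (1 + 201/532) = 202 / 1.3778 ≈ 146.61 → 147.
At a 57% response rate, contacts needed = 147 / 0.57 ≈ 257.89 → 258.

258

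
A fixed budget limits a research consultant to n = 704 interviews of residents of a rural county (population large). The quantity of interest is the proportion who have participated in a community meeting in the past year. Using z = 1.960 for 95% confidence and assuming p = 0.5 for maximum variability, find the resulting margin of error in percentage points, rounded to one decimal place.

SE(p̂) = √[p(1−p)/n] = √[0.2500/704] = 0.01884.
E = z × SE = 1.960 × 0.01884 = 0.03694, or 3.7 percentage points.

3.7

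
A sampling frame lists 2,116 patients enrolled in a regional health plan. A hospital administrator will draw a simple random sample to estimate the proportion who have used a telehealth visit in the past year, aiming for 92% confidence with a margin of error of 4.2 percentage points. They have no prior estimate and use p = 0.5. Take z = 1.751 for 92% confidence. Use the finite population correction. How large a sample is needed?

361

Unadjusted: n₀ = 1.751² × 0.50 × 0.50 / 0.042² ≈ 434.52, so n₀ = 435.
Finite population correction with N = 2,116: n = n₀ / (1 + (n₀−1)/N) = 435 / (1 + 434/2116) = 435 / 1.2051 ≈ 360.96.
Rounding up, n = 361.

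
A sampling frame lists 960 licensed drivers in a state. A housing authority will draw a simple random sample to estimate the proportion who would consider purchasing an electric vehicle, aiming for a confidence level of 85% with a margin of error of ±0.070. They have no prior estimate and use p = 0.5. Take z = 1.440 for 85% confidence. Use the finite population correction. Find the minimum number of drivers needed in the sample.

Unadjusted: n₀ = 1.440² × 0.50 × 0.50 / 0.070² ≈ 105.80, so n₀ = 106.
Finite population correction with N = 960: n = n₀ / (1 + (n₀−1)/N) = 106 / (1 + 105/960) = 106 / 1.1094 ≈ 95.55.
Rounding up, n = 96.

96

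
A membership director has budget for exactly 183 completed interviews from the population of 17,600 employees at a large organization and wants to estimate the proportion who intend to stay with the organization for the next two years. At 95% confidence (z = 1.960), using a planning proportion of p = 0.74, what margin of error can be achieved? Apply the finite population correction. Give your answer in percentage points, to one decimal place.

6.3

Finite-population factor: (N−n)/(N−1) = (17600−183)/(17600−1) = 0.9897.
SE(p̂) = √[p(1−p)/n · (N−n)/(N−1)] = √[0.1924/183 × 0.9897] = 0.03226.
E = z × SE = 1.960 × 0.03226 = 0.06322 ≈ 6.3 percentage points.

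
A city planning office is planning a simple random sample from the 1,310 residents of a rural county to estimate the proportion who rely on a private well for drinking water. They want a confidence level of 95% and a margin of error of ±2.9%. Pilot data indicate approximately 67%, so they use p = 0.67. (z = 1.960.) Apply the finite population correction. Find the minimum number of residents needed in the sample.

571

Unadjusted: n₀ = 1.960² × 0.67 × 0.33 / 0.029² ≈ 1009.96, so n₀ = 1010.
Finite population correction with N = 1,310: n = n₀ / (1 + (n₀−1)/N) = 1010 / (1 + 1009/1310) = 1010 / 1.7702 ≈ 570.55.
Rounding up, n = 571.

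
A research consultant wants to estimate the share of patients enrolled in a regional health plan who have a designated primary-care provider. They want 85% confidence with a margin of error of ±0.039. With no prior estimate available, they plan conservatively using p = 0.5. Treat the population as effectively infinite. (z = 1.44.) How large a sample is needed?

341

With p = 0.5, p(1−p) = 0.25.
n = z²·p(1−p)/E² = 1.44² × 0.2500 / 0.039² = 2.0736 × 0.2500 / 0.001521 ≈ 340.83.
Rounding up gives n = 341.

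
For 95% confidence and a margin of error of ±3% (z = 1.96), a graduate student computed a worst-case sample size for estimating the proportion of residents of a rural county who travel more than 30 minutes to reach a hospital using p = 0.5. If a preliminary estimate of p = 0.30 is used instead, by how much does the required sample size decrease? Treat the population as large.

Conservative (p = 0.5): n = 1.96² × 0.25 / 0.030² ≈ 1067.11 → 1068.
Using p = 0.30: p(1−p) = 0.2100, so n = 1.96² × 0.2100 / 0.030² ≈ 896.37 → 897.
Reduction: 1068 − 897 = 171.

171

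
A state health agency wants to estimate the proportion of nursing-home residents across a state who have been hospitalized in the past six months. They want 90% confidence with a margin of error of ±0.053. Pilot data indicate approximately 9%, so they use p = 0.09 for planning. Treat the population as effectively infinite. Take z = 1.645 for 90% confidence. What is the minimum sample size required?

With p = 0.09, p(1−p) = 0.0819.
n = z²·p(1−p)/E² = 1.645² × 0.0819 / 0.053² = 2.7060 × 0.0819 / 0.002809 ≈ 78.90.
Rounding up gives n = 79.

79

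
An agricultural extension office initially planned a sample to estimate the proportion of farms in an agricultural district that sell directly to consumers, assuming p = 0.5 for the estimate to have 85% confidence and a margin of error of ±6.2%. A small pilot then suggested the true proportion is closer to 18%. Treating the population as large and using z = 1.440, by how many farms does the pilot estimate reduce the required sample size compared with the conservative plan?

55

Conservative (p = 0.5): n = 1.440² × 0.25 / 0.062² ≈ 134.86 → 135.
Using p = 0.18: p(1−p) = 0.1476, so n = 1.440² × 0.1476 / 0.062² ≈ 79.62 → 80.
Reduction: 135 − 80 = 55.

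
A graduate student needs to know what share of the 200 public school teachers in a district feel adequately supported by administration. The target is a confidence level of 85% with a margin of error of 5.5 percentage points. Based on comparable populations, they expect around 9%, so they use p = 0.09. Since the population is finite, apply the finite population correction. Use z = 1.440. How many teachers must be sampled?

45

Unadjusted: n₀ = 1.440² × 0.09 × 0.91 / 0.055² ≈ 56.14, so n₀ = 57.
Finite population correction with N = 200: n = n₀ / (1 + (n₀−1)/N) = 57 / (1 + 56/200) = 57 / 1.2800 ≈ 44.53.
Rounding up, n = 45.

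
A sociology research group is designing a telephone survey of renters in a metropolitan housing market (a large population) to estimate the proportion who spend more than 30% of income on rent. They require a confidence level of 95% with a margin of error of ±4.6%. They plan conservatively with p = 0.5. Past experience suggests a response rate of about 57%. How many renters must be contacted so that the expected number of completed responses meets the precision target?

797

For 95% confidence, z = 1.960.
Completed interviews needed: n₀ = 1.960² × 0.2500 / 0.046² ≈ 453.88 → 454.
At a 57% response rate, contacts needed = 454 / 0.57 ≈ 796.49 → 797.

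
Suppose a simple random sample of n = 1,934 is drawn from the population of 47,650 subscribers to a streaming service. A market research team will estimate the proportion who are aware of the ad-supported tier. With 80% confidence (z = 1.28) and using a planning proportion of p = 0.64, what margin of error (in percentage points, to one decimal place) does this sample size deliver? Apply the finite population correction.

Finite-population factor: (N−n)/(N−1) = (47650−1934)/(47650−1) = 0.9594.
SE(p̂) = √[p(1−p)/n · (N−n)/(N−1)] = √[0.2304/1934 × 0.9594] = 0.01069.
E = z × SE = 1.28 × 0.01069 = 0.01368 ≈ 1.4 percentage points.

1.4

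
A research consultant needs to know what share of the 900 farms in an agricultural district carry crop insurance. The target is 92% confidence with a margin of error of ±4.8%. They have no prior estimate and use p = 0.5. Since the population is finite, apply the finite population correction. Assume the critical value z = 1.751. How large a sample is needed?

244

Unadjusted: n₀ = 1.751² × 0.50 × 0.50 / 0.048² ≈ 332.68, so n₀ = 333.
Finite population correction with N = 900: n = n₀ / (1 + (n₀−1)/N) = 333 / (1 + 332/900) = 333 / 1.3689 ≈ 243.26.
Rounding up, n = 244.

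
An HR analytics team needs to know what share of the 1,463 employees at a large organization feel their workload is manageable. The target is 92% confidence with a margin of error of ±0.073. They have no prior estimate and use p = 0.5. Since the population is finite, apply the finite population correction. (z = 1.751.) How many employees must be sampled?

Unadjusted: n₀ = 1.751² × 0.50 × 0.50 / 0.073² ≈ 143.84, so n₀ = 144.
Finite population correction with N = 1,463: n = n₀ / (1 + (n₀−1)/N) = 144 / (1 + 143/1463) = 144 / 1.0977 ≈ 131.18.
Rounding up, n = 132.

132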